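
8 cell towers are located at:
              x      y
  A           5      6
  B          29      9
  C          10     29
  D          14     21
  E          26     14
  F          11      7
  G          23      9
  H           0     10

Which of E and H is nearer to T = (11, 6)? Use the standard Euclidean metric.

H

Compare squared distances:
|TE|² = (11−26)² + (6−14)² = 225 + 64 = 289
|TH|² = (11−0)² + (6−10)² = 121 + 16 = 137
289 > 137, so H is closer.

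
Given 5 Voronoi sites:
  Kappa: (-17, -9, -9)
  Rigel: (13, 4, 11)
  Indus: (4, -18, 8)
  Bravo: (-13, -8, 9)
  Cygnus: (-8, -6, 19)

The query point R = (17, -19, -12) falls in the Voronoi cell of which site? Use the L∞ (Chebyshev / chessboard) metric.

Indus

d(R, Kappa) = max(34, 10, 3) = 34
d(R, Rigel) = max(4, 23, 23) = 23
d(R, Indus) = max(13, 1, 20) = 20
d(R, Bravo) = max(30, 11, 21) = 30
d(R, Cygnus) = max(25, 13, 31) = 31
Minimum is at Indus.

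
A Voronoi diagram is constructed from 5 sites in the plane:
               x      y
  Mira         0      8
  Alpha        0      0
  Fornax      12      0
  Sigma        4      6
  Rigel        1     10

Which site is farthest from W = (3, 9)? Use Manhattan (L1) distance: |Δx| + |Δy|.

Fornax

d(W, Mira) = |3−0| + |9−8| = 3 + 1 = 4
d(W, Alpha) = |3−0| + |9−0| = 3 + 9 = 12
d(W, Fornax) = |3−12| + |9−0| = 9 + 9 = 18
d(W, Sigma) = |3−4| + |9−6| = 1 + 3 = 4
d(W, Rigel) = |3−1| + |9−10| = 2 + 1 = 3
The largest is to Fornax.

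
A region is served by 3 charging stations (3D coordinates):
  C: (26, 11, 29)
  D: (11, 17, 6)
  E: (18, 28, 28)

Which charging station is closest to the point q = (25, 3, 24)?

C

Since √ is increasing, it suffices to compare squared distances:
|qC|² = (25−26)² + (3−11)² + (24−29)² = 1 + 64 + 25 = 90
|qD|² = (25−11)² + (3−17)² + (24−6)² = 196 + 196 + 324 = 716
|qE|² = (25−18)² + (3−28)² + (24−28)² = 49 + 625 + 16 = 690
The smallest is to C, so q lies in the Voronoi region of C.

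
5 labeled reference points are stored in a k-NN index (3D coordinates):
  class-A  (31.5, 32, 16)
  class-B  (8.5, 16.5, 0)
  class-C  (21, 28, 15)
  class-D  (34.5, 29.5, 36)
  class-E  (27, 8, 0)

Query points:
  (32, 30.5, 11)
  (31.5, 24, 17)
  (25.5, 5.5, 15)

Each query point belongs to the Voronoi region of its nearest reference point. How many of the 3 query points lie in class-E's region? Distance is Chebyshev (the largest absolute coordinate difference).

(32, 30.5, 11) — d to each: class-A:5, class-B:23.5, class-C:11, class-D:25, class-E:22.5 → nearest is class-A
(31.5, 24, 17) — d to each: class-A:8, class-B:23, class-C:10.5, class-D:19, class-E:17 → nearest is class-A
(25.5, 5.5, 15) — d to each: class-A:26.5, class-B:17, class-C:22.5, class-D:24, class-E:15 → nearest is class-E
1 of the 3 points has class-E as nearest.

1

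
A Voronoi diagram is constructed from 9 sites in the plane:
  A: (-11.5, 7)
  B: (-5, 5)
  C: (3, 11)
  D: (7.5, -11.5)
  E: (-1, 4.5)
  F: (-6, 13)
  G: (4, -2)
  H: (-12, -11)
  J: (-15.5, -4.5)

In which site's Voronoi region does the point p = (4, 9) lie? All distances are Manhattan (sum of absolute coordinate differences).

d(p,A) = 15.5 + 2 = 17.5
d(p,B) = 9 + 4 = 13
d(p,C) = 1 + 2 = 3
d(p,D) = 3.5 + 20.5 = 24
d(p,E) = 5 + 4.5 = 9.5
d(p,F) = 10 + 4 = 14
d(p,G) = 0 + 11 = 11
d(p,H) = 16 + 20 = 36
d(p,J) = 19.5 + 13.5 = 33
C is nearest.

C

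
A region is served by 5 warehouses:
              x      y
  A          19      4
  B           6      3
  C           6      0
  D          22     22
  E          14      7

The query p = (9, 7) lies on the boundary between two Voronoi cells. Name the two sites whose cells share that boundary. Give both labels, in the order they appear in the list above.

Squared distances from p to each site:
|pA|² = (9−19)² + (7−4)² = 100 + 9 = 109
|pB|² = (9−6)² + (7−3)² = 9 + 16 = 25
|pC|² = (9−6)² + (7−0)² = 9 + 49 = 58
|pD|² = (9−22)² + (7−22)² = 169 + 225 = 394
|pE|² = (9−14)² + (7−7)² = 25 + 0 = 25
p is equidistant from B and E (both at squared distance 25), and every other site is strictly farther — so p lies on the B–E Voronoi edge.

B and E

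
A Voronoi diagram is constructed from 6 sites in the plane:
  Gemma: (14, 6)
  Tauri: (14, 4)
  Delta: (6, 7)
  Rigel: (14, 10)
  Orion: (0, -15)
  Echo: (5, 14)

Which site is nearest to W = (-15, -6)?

Since √ is increasing, it suffices to compare squared distances:
d²(W, Gemma) = (-15−14)² + (-6−6)² = 841 + 144 = 985
d²(W, Tauri) = (-15−14)² + (-6−4)² = 841 + 100 = 941
d²(W, Delta) = (-15−6)² + (-6−7)² = 441 + 169 = 610
d²(W, Rigel) = (-15−14)² + (-6−10)² = 841 + 256 = 1097
d²(W, Orion) = (-15−0)² + (-6−(-15))² = 225 + 81 = 306
d²(W, Echo) = (-15−5)² + (-6−14)² = 400 + 400 = 800
Minimum is at Orion.

Orion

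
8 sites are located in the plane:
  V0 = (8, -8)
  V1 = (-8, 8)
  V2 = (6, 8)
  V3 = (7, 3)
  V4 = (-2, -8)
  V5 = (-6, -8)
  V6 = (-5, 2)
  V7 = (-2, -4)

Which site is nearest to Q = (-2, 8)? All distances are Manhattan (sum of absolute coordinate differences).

V1

d(Q,V0) = 10 + 16 = 26
d(Q,V1) = 6 + 0 = 6
d(Q,V2) = 8 + 0 = 8
d(Q,V3) = 9 + 5 = 14
d(Q,V4) = 0 + 16 = 16
d(Q,V5) = 4 + 16 = 20
d(Q,V6) = 3 + 6 = 9
d(Q,V7) = 0 + 12 = 12
The smallest is to V1, so Q lies in the Voronoi region of V1.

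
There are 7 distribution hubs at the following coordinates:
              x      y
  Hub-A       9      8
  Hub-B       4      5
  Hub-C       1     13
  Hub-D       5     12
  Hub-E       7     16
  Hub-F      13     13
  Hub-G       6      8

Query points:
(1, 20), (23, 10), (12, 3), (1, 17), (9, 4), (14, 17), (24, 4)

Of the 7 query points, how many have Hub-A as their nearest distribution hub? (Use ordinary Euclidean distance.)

2

(1, 20) — d² to each: Hub-A:208, Hub-B:234, Hub-C:49, Hub-D:80, Hub-E:52, Hub-F:193, Hub-G:169 → nearest is Hub-C
(23, 10) — d² to each: Hub-A:200, Hub-B:386, Hub-C:493, Hub-D:328, Hub-E:292, Hub-F:109, Hub-G:293 → nearest is Hub-F
(12, 3) — d² to each: Hub-A:34, Hub-B:68, Hub-C:221, Hub-D:130, Hub-E:194, Hub-F:101, Hub-G:61 → nearest is Hub-A
(1, 17) — d² to each: Hub-A:145, Hub-B:153, Hub-C:16, Hub-D:41, Hub-E:37, Hub-F:160, Hub-G:106 → nearest is Hub-C
(9, 4) — d² to each: Hub-A:16, Hub-B:26, Hub-C:145, Hub-D:80, Hub-E:148, Hub-F:97, Hub-G:25 → nearest is Hub-A
(14, 17) — d² to each: Hub-A:106, Hub-B:244, Hub-C:185, Hub-D:106, Hub-E:50, Hub-F:17, Hub-G:145 → nearest is Hub-F
(24, 4) — d² to each: Hub-A:241, Hub-B:401, Hub-C:610, Hub-D:425, Hub-E:433, Hub-F:202, Hub-G:340 → nearest is Hub-F
2 of the 7 points have Hub-A as nearest.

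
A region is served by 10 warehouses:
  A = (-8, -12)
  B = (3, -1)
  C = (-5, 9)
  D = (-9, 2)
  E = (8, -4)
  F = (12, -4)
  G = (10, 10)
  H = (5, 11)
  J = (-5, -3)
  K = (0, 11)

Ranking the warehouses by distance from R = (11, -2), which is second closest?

Compare squared distances (the ordering matches that of the actual distances):
|RA|² = 361 + 100 = 461
|RB|² = 64 + 1 = 65
|RC|² = 256 + 121 = 377
|RD|² = 400 + 16 = 416
|RE|² = 9 + 4 = 13
|RF|² = 1 + 4 = 5
|RG|² = 1 + 144 = 145
|RH|² = 36 + 169 = 205
|RJ|² = 256 + 1 = 257
|RK|² = 121 + 169 = 290
Sorted ascending: F, E, B, … — the second-nearest is E.

E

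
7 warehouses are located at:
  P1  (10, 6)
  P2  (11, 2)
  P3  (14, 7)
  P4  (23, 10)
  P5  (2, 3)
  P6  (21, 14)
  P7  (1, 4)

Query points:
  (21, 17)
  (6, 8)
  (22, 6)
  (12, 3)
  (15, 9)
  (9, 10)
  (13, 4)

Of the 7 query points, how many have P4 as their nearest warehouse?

1

(21, 17) — d² to each: P1:242, P2:325, P3:149, P4:53, P5:557, P6:9, P7:569 → nearest is P6
(6, 8) — d² to each: P1:20, P2:61, P3:65, P4:293, P5:41, P6:261, P7:41 → nearest is P1
(22, 6) — d² to each: P1:144, P2:137, P3:65, P4:17, P5:409, P6:65, P7:445 → nearest is P4
(12, 3) — d² to each: P1:13, P2:2, P3:20, P4:170, P5:100, P6:202, P7:122 → nearest is P2
(15, 9) — d² to each: P1:34, P2:65, P3:5, P4:65, P5:205, P6:61, P7:221 → nearest is P3
(9, 10) — d² to each: P1:17, P2:68, P3:34, P4:196, P5:98, P6:160, P7:100 → nearest is P1
(13, 4) — d² to each: P1:13, P2:8, P3:10, P4:136, P5:122, P6:164, P7:144 → nearest is P2
1 of the 7 points has P4 as nearest.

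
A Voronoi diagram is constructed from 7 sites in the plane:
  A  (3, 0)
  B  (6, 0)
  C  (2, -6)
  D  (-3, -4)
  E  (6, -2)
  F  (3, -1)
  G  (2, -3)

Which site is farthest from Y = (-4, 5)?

C

Since √ is increasing, it suffices to compare squared distances:
|YA|² = 49 + 25 = 74
|YB|² = 100 + 25 = 125
|YC|² = 36 + 121 = 157
|YD|² = 1 + 81 = 82
|YE|² = 100 + 49 = 149
|YF|² = 49 + 36 = 85
|YG|² = 36 + 64 = 100
The largest is to C.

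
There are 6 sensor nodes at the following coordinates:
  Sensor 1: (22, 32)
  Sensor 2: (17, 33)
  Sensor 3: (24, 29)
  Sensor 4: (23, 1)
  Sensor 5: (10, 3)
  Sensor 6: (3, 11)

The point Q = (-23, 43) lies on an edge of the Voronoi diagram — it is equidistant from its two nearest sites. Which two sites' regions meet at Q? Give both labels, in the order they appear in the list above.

Sensor 2 and Sensor 6

Squared distances from Q to each site:
d²(Q, Sensor 1) = 2025 + 121 = 2146
d²(Q, Sensor 2) = 1600 + 100 = 1700
d²(Q, Sensor 3) = 2209 + 196 = 2405
d²(Q, Sensor 4) = 2116 + 1764 = 3880
d²(Q, Sensor 5) = 1089 + 1600 = 2689
d²(Q, Sensor 6) = 676 + 1024 = 1700
Q is equidistant from Sensor 2 and Sensor 6 (both at squared distance 1700), and every other site is strictly farther — so Q lies on the Sensor 2–Sensor 6 Voronoi edge.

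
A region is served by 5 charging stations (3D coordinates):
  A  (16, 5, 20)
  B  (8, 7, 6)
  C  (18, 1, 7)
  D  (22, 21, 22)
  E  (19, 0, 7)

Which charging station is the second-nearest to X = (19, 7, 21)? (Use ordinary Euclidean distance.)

D

Compare squared distances (the ordering matches that of the actual distances):
|XA|² = (19−16)² + (7−5)² + (21−20)² = 9 + 4 + 1 = 14
|XB|² = (19−8)² + (7−7)² + (21−6)² = 121 + 0 + 225 = 346
|XC|² = (19−18)² + (7−1)² + (21−7)² = 1 + 36 + 196 = 233
|XD|² = (19−22)² + (7−21)² + (21−22)² = 9 + 196 + 1 = 206
|XE|² = (19−19)² + (7−0)² + (21−7)² = 0 + 49 + 196 = 245
Sorted ascending: A, D, C, … — the second-nearest is D.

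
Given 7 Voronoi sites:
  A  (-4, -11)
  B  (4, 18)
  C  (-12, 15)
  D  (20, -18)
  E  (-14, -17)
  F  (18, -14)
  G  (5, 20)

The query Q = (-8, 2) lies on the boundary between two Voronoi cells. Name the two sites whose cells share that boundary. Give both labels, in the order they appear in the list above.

A and C

Squared distances from Q to each site:
|QA|² = (-8−(-4))² + (2−(-11))² = 16 + 169 = 185
|QB|² = (-8−4)² + (2−18)² = 144 + 256 = 400
|QC|² = (-8−(-12))² + (2−15)² = 16 + 169 = 185
|QD|² = (-8−20)² + (2−(-18))² = 784 + 400 = 1184
|QE|² = (-8−(-14))² + (2−(-17))² = 36 + 361 = 397
|QF|² = (-8−18)² + (2−(-14))² = 676 + 256 = 932
|QG|² = (-8−5)² + (2−20)² = 169 + 324 = 493
Q is equidistant from A and C (both at squared distance 185), and every other site is strictly farther — so Q lies on the A–C Voronoi edge.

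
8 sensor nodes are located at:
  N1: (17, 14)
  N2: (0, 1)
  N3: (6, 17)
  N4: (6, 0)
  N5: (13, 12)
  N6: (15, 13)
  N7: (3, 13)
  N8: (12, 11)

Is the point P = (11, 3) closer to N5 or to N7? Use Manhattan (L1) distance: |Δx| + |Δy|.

d(P,N5) = |11−13| + |3−12| = 2 + 9 = 11
d(P,N7) = |11−3| + |3−13| = 8 + 10 = 18
11 < 18, so N5 is closer.

N5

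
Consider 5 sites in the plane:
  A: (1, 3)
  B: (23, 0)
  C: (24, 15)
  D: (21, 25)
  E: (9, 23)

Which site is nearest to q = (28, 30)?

Since √ is increasing, it suffices to compare squared distances:
|qA|² = (28−1)² + (30−3)² = 729 + 729 = 1458
|qB|² = (28−23)² + (30−0)² = 25 + 900 = 925
|qC|² = (28−24)² + (30−15)² = 16 + 225 = 241
|qD|² = (28−21)² + (30−25)² = 49 + 25 = 74
|qE|² = (28−9)² + (30−23)² = 361 + 49 = 410
D is nearest.

D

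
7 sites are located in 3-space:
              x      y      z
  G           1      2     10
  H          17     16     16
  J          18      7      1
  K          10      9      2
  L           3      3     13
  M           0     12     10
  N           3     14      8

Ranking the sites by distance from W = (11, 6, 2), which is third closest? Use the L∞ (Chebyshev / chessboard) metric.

N

d(W,G) = max(10, 4, 8) = 10
d(W,H) = max(6, 10, 14) = 14
d(W,J) = max(7, 1, 1) = 7
d(W,K) = max(1, 3, 0) = 3
d(W,L) = max(8, 3, 11) = 11
d(W,M) = max(11, 6, 8) = 11
d(W,N) = max(8, 8, 6) = 8
Sorted ascending: K, J, N, G, … — the third-nearest is N.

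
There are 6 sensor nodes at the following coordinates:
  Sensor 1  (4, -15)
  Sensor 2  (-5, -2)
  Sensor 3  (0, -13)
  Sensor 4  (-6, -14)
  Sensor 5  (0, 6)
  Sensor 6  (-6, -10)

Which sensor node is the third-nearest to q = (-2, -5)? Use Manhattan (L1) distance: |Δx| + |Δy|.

d(q, Sensor 1) = |-2−4| + |-5−(-15)| = 6 + 10 = 16
d(q, Sensor 2) = |-2−(-5)| + |-5−(-2)| = 3 + 3 = 6
d(q, Sensor 3) = |-2−0| + |-5−(-13)| = 2 + 8 = 10
d(q, Sensor 4) = |-2−(-6)| + |-5−(-14)| = 4 + 9 = 13
d(q, Sensor 5) = |-2−0| + |-5−6| = 2 + 11 = 13
d(q, Sensor 6) = |-2−(-6)| + |-5−(-10)| = 4 + 5 = 9
Sorted ascending: Sensor 2, Sensor 6, Sensor 3, Sensor 4, … — the third-nearest is Sensor 3.

Sensor 3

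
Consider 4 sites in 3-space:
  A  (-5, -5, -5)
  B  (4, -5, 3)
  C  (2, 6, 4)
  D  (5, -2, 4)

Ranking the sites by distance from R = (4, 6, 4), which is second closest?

Compare squared distances (the ordering matches that of the actual distances):
|RA|² = (4−(-5))² + (6−(-5))² + (4−(-5))² = 81 + 121 + 81 = 283
|RB|² = (4−4)² + (6−(-5))² + (4−3)² = 0 + 121 + 1 = 122
|RC|² = (4−2)² + (6−6)² + (4−4)² = 4 + 0 + 0 = 4
|RD|² = (4−5)² + (6−(-2))² + (4−4)² = 1 + 64 + 0 = 65
Sorted ascending: C, D, B, … — the second-nearest is D.

D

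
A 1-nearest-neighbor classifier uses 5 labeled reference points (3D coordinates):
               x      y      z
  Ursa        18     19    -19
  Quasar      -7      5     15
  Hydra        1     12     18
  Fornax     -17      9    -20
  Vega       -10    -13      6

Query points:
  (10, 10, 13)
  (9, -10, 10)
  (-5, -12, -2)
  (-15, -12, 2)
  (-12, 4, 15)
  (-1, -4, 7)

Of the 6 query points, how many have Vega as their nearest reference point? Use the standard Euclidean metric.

4

(10, 10, 13) — d² to each: Ursa:1169, Quasar:318, Hydra:110, Fornax:1819, Vega:978 → nearest is Hydra
(9, -10, 10) — d² to each: Ursa:1763, Quasar:506, Hydra:612, Fornax:1937, Vega:386 → nearest is Vega
(-5, -12, -2) — d² to each: Ursa:1779, Quasar:582, Hydra:1012, Fornax:909, Vega:90 → nearest is Vega
(-15, -12, 2) — d² to each: Ursa:2491, Quasar:522, Hydra:1088, Fornax:929, Vega:42 → nearest is Vega
(-12, 4, 15) — d² to each: Ursa:2281, Quasar:26, Hydra:242, Fornax:1275, Vega:374 → nearest is Quasar
(-1, -4, 7) — d² to each: Ursa:1566, Quasar:181, Hydra:381, Fornax:1154, Vega:163 → nearest is Vega
4 of the 6 points have Vega as nearest.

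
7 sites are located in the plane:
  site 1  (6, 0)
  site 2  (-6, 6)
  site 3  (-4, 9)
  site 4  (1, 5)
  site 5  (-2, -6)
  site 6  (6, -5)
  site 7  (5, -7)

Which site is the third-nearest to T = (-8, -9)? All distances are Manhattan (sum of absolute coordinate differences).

d(T, site 1) = |-8−6| + |-9−0| = 14 + 9 = 23
d(T, site 2) = |-8−(-6)| + |-9−6| = 2 + 15 = 17
d(T, site 3) = |-8−(-4)| + |-9−9| = 4 + 18 = 22
d(T, site 4) = |-8−1| + |-9−5| = 9 + 14 = 23
d(T, site 5) = |-8−(-2)| + |-9−(-6)| = 6 + 3 = 9
d(T, site 6) = |-8−6| + |-9−(-5)| = 14 + 4 = 18
d(T, site 7) = |-8−5| + |-9−(-7)| = 13 + 2 = 15
Sorted ascending: site 5, site 7, site 2, site 6, … — the third-nearest is site 2.

site 2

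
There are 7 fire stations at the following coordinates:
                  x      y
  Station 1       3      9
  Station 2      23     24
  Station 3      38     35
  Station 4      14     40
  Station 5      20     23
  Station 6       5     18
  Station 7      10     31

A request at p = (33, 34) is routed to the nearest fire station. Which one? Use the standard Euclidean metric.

Compare squared distances (the ordering matches that of the actual distances):
d²(p, Station 1) = (33−3)² + (34−9)² = 900 + 625 = 1525
d²(p, Station 2) = (33−23)² + (34−24)² = 100 + 100 = 200
d²(p, Station 3) = (33−38)² + (34−35)² = 25 + 1 = 26
d²(p, Station 4) = (33−14)² + (34−40)² = 361 + 36 = 397
d²(p, Station 5) = (33−20)² + (34−23)² = 169 + 121 = 290
d²(p, Station 6) = (33−5)² + (34−18)² = 784 + 256 = 1040
d²(p, Station 7) = (33−10)² + (34−31)² = 529 + 9 = 538
Minimum is at Station 3.

Station 3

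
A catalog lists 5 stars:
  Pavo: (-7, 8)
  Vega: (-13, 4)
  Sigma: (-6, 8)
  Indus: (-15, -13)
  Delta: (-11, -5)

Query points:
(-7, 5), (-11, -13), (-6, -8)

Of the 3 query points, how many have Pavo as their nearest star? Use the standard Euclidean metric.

1

(-7, 5) — d² to each: Pavo:9, Vega:37, Sigma:10, Indus:388, Delta:116 → nearest is Pavo
(-11, -13) — d² to each: Pavo:457, Vega:293, Sigma:466, Indus:16, Delta:64 → nearest is Indus
(-6, -8) — d² to each: Pavo:257, Vega:193, Sigma:256, Indus:106, Delta:34 → nearest is Delta
1 of the 3 points has Pavo as nearest.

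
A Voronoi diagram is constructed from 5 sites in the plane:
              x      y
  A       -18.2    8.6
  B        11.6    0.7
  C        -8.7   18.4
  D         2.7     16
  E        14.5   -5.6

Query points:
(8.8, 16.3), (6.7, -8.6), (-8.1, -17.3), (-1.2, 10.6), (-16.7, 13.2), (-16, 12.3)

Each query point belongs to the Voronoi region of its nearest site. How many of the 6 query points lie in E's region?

(8.8, 16.3) — d² to each: A:788.29, B:251.2, C:310.66, D:37.3, E:512.1 → nearest is D
(6.7, -8.6) — d² to each: A:915.85, B:110.5, C:966.16, D:621.16, E:69.84 → nearest is E
(-8.1, -17.3) — d² to each: A:772.82, B:712.09, C:1274.85, D:1225.53, E:647.65 → nearest is E
(-1.2, 10.6) — d² to each: A:293, B:261.85, C:117.09, D:44.37, E:508.93 → nearest is D
(-16.7, 13.2) — d² to each: A:23.41, B:957.14, C:91.04, D:384.2, E:1326.88 → nearest is A
(-16, 12.3) — d² to each: A:18.53, B:896.32, C:90.5, D:363.38, E:1250.66 → nearest is A
2 of the 6 points have E as nearest.

2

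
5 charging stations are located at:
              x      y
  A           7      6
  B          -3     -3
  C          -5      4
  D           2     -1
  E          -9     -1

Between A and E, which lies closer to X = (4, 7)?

A

Compare squared distances:
|XA|² = (4−7)² + (7−6)² = 9 + 1 = 10
|XE|² = (4−(-9))² + (7−(-1))² = 169 + 64 = 233
10 < 233, so A is closer.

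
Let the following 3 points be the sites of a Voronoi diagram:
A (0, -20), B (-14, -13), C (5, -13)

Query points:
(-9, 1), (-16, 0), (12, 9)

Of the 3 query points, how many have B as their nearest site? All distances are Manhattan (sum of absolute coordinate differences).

2

(-9, 1) — d to each: A:30, B:19, C:28 → nearest is B
(-16, 0) — d to each: A:36, B:15, C:34 → nearest is B
(12, 9) — d to each: A:41, B:48, C:29 → nearest is C
2 of the 3 points have B as nearest.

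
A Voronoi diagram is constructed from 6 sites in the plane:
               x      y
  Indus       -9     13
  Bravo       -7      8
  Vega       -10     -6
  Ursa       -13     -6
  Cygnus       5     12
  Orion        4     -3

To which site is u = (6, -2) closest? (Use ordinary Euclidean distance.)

Orion

Compare squared distances (the ordering matches that of the actual distances):
d²(u, Indus) = (6−(-9))² + (-2−13)² = 225 + 225 = 450
d²(u, Bravo) = (6−(-7))² + (-2−8)² = 169 + 100 = 269
d²(u, Vega) = (6−(-10))² + (-2−(-6))² = 256 + 16 = 272
d²(u, Ursa) = (6−(-13))² + (-2−(-6))² = 361 + 16 = 377
d²(u, Cygnus) = (6−5)² + (-2−12)² = 1 + 196 = 197
d²(u, Orion) = (6−4)² + (-2−(-3))² = 4 + 1 = 5
Minimum is at Orion.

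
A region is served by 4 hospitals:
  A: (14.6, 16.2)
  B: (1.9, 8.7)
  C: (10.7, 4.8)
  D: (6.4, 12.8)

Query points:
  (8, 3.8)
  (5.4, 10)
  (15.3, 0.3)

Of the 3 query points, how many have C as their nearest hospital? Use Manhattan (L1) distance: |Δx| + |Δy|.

(8, 3.8) — d to each: A:19, B:11, C:3.7, D:10.6 → nearest is C
(5.4, 10) — d to each: A:15.4, B:4.8, C:10.5, D:3.8 → nearest is D
(15.3, 0.3) — d to each: A:16.6, B:21.8, C:9.1, D:21.4 → nearest is C
2 of the 3 points have C as nearest.

2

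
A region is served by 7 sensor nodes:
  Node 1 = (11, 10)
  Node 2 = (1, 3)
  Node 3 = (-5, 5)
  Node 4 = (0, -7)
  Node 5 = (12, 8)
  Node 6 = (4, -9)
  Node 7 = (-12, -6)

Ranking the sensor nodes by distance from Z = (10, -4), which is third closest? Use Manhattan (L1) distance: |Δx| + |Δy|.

d(Z, Node 1) = |10−11| + |-4−10| = 1 + 14 = 15
d(Z, Node 2) = |10−1| + |-4−3| = 9 + 7 = 16
d(Z, Node 3) = |10−(-5)| + |-4−5| = 15 + 9 = 24
d(Z, Node 4) = |10−0| + |-4−(-7)| = 10 + 3 = 13
d(Z, Node 5) = |10−12| + |-4−8| = 2 + 12 = 14
d(Z, Node 6) = |10−4| + |-4−(-9)| = 6 + 5 = 11
d(Z, Node 7) = |10−(-12)| + |-4−(-6)| = 22 + 2 = 24
Sorted ascending: Node 6, Node 4, Node 5, Node 1, … — the third-nearest is Node 5.

Node 5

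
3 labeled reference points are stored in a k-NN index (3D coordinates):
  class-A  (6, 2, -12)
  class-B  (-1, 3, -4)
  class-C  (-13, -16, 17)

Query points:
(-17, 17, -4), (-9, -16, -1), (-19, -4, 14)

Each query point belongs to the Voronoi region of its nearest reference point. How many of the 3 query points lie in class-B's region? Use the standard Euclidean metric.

(-17, 17, -4) — d² to each: class-A:818, class-B:452, class-C:1546 → nearest is class-B
(-9, -16, -1) — d² to each: class-A:670, class-B:434, class-C:340 → nearest is class-C
(-19, -4, 14) — d² to each: class-A:1337, class-B:697, class-C:189 → nearest is class-C
1 of the 3 points has class-B as nearest.

1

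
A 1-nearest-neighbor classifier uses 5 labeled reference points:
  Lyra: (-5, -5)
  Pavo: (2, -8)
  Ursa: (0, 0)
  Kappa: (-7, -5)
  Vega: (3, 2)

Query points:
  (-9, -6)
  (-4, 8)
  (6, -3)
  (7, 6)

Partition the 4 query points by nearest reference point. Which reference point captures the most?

Vega

(-9, -6) — d² to each: Lyra:17, Pavo:125, Ursa:117, Kappa:5, Vega:208 → nearest is Kappa
(-4, 8) — d² to each: Lyra:170, Pavo:292, Ursa:80, Kappa:178, Vega:85 → nearest is Ursa
(6, -3) — d² to each: Lyra:125, Pavo:41, Ursa:45, Kappa:173, Vega:34 → nearest is Vega
(7, 6) — d² to each: Lyra:265, Pavo:221, Ursa:85, Kappa:317, Vega:32 → nearest is Vega
Tally — Ursa:1, Kappa:1, Vega:2. Vega captures the most (2).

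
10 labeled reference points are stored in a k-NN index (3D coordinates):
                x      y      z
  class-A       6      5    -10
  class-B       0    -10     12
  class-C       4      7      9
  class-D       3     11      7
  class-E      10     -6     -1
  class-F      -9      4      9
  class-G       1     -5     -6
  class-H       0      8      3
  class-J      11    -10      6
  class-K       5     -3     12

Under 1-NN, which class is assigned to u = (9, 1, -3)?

class-E

Compare squared distances (the ordering matches that of the actual distances):
d²(u, class-A) = 9 + 16 + 49 = 74
d²(u, class-B) = 81 + 121 + 225 = 427
d²(u, class-C) = 25 + 36 + 144 = 205
d²(u, class-D) = 36 + 100 + 100 = 236
d²(u, class-E) = 1 + 49 + 4 = 54
d²(u, class-F) = 324 + 9 + 144 = 477
d²(u, class-G) = 64 + 36 + 9 = 109
d²(u, class-H) = 81 + 49 + 36 = 166
d²(u, class-J) = 4 + 121 + 81 = 206
d²(u, class-K) = 16 + 16 + 225 = 257
class-E is nearest.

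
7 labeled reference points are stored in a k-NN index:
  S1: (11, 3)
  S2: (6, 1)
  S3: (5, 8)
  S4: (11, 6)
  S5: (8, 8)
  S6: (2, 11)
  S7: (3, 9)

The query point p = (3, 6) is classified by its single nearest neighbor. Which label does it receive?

S3

Squared Euclidean distances:
|pS1|² = (3−11)² + (6−3)² = 64 + 9 = 73
|pS2|² = (3−6)² + (6−1)² = 9 + 25 = 34
|pS3|² = (3−5)² + (6−8)² = 4 + 4 = 8
|pS4|² = (3−11)² + (6−6)² = 64 + 0 = 64
|pS5|² = (3−8)² + (6−8)² = 25 + 4 = 29
|pS6|² = (3−2)² + (6−11)² = 1 + 25 = 26
|pS7|² = (3−3)² + (6−9)² = 0 + 9 = 9
S3 is nearest.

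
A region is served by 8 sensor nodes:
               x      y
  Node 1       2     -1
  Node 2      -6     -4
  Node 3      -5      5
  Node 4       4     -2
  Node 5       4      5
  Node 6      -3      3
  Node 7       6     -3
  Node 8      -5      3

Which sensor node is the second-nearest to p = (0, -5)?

Since √ is increasing, it suffices to compare squared distances:
d²(p, Node 1) = 4 + 16 = 20
d²(p, Node 2) = 36 + 1 = 37
d²(p, Node 3) = 25 + 100 = 125
d²(p, Node 4) = 16 + 9 = 25
d²(p, Node 5) = 16 + 100 = 116
d²(p, Node 6) = 9 + 64 = 73
d²(p, Node 7) = 36 + 4 = 40
d²(p, Node 8) = 25 + 64 = 89
Sorted ascending: Node 1, Node 4, Node 2, … — the second-nearest is Node 4.

Node 4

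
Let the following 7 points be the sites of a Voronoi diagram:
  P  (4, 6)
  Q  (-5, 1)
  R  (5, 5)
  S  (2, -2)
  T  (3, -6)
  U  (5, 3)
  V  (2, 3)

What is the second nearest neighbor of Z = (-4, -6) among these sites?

Q

Compare squared distances (the ordering matches that of the actual distances):
|ZP|² = (-4−4)² + (-6−6)² = 64 + 144 = 208
|ZQ|² = (-4−(-5))² + (-6−1)² = 1 + 49 = 50
|ZR|² = (-4−5)² + (-6−5)² = 81 + 121 = 202
|ZS|² = (-4−2)² + (-6−(-2))² = 36 + 16 = 52
|ZT|² = (-4−3)² + (-6−(-6))² = 49 + 0 = 49
|ZU|² = (-4−5)² + (-6−3)² = 81 + 81 = 162
|ZV|² = (-4−2)² + (-6−3)² = 36 + 81 = 117
Sorted ascending: T, Q, S, … — the second-nearest is Q.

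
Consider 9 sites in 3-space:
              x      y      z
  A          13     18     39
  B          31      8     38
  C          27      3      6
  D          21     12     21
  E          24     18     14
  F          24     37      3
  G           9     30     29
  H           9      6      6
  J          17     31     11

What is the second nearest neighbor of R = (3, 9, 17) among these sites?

Since √ is increasing, it suffices to compare squared distances:
|RA|² = (3−13)² + (9−18)² + (17−39)² = 100 + 81 + 484 = 665
|RB|² = (3−31)² + (9−8)² + (17−38)² = 784 + 1 + 441 = 1226
|RC|² = (3−27)² + (9−3)² + (17−6)² = 576 + 36 + 121 = 733
|RD|² = (3−21)² + (9−12)² + (17−21)² = 324 + 9 + 16 = 349
|RE|² = (3−24)² + (9−18)² + (17−14)² = 441 + 81 + 9 = 531
|RF|² = (3−24)² + (9−37)² + (17−3)² = 441 + 784 + 196 = 1421
|RG|² = (3−9)² + (9−30)² + (17−29)² = 36 + 441 + 144 = 621
|RH|² = (3−9)² + (9−6)² + (17−6)² = 36 + 9 + 121 = 166
|RJ|² = (3−17)² + (9−31)² + (17−11)² = 196 + 484 + 36 = 716
Sorted ascending: H, D, E, … — the second-nearest is D.

D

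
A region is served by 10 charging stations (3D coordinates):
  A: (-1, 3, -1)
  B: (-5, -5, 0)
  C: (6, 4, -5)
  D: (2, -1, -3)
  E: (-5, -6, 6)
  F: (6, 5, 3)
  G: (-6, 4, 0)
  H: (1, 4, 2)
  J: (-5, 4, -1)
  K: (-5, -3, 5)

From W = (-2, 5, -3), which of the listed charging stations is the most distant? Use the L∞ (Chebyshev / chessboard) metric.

E

d(W,A) = max(1, 2, 2) = 2
d(W,B) = max(3, 10, 3) = 10
d(W,C) = max(8, 1, 2) = 8
d(W,D) = max(4, 6, 0) = 6
d(W,E) = max(3, 11, 9) = 11
d(W,F) = max(8, 0, 6) = 8
d(W,G) = max(4, 1, 3) = 4
d(W,H) = max(3, 1, 5) = 5
d(W,J) = max(3, 1, 2) = 3
d(W,K) = max(3, 8, 8) = 8
The largest is to E.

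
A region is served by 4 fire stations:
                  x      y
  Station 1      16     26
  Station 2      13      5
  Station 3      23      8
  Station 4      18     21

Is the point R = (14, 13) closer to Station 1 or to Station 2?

Station 2

Compare squared distances:
d²(R, Station 1) = (14−16)² + (13−26)² = 4 + 169 = 173
d²(R, Station 2) = (14−13)² + (13−5)² = 1 + 64 = 65
173 > 65, so Station 2 is closer.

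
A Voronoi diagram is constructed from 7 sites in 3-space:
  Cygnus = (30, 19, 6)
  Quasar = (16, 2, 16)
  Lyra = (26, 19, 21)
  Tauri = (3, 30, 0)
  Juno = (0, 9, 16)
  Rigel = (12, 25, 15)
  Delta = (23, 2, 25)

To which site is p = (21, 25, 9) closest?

Squared Euclidean distances:
d²(p, Cygnus) = (21−30)² + (25−19)² + (9−6)² = 81 + 36 + 9 = 126
d²(p, Quasar) = (21−16)² + (25−2)² + (9−16)² = 25 + 529 + 49 = 603
d²(p, Lyra) = (21−26)² + (25−19)² + (9−21)² = 25 + 36 + 144 = 205
d²(p, Tauri) = (21−3)² + (25−30)² + (9−0)² = 324 + 25 + 81 = 430
d²(p, Juno) = (21−0)² + (25−9)² + (9−16)² = 441 + 256 + 49 = 746
d²(p, Rigel) = (21−12)² + (25−25)² + (9−15)² = 81 + 0 + 36 = 117
d²(p, Delta) = (21−23)² + (25−2)² + (9−25)² = 4 + 529 + 256 = 789
Rigel is nearest.

Rigel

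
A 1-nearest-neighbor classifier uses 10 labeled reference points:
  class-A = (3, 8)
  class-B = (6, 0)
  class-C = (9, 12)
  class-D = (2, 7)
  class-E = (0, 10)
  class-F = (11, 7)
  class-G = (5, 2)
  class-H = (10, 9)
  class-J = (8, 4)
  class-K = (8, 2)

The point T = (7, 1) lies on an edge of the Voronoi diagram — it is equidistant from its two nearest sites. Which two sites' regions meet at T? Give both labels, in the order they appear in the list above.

Squared distances from T to each site:
d²(T, class-A) = (7−3)² + (1−8)² = 16 + 49 = 65
d²(T, class-B) = (7−6)² + (1−0)² = 1 + 1 = 2
d²(T, class-C) = (7−9)² + (1−12)² = 4 + 121 = 125
d²(T, class-D) = (7−2)² + (1−7)² = 25 + 36 = 61
d²(T, class-E) = (7−0)² + (1−10)² = 49 + 81 = 130
d²(T, class-F) = (7−11)² + (1−7)² = 16 + 36 = 52
d²(T, class-G) = (7−5)² + (1−2)² = 4 + 1 = 5
d²(T, class-H) = (7−10)² + (1−9)² = 9 + 64 = 73
d²(T, class-J) = (7−8)² + (1−4)² = 1 + 9 = 10
d²(T, class-K) = (7−8)² + (1−2)² = 1 + 1 = 2
T is equidistant from class-B and class-K (both at squared distance 2), and every other site is strictly farther — so T lies on the class-B–class-K Voronoi edge.

class-B and class-K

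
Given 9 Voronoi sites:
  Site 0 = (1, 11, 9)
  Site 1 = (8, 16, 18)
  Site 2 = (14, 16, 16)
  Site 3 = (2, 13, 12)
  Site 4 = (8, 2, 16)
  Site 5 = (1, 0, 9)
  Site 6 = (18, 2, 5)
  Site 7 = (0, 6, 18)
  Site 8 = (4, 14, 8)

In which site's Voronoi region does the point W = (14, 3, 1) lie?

Since √ is increasing, it suffices to compare squared distances:
d²(W, Site 0) = (14−1)² + (3−11)² + (1−9)² = 169 + 64 + 64 = 297
d²(W, Site 1) = (14−8)² + (3−16)² + (1−18)² = 36 + 169 + 289 = 494
d²(W, Site 2) = (14−14)² + (3−16)² + (1−16)² = 0 + 169 + 225 = 394
d²(W, Site 3) = (14−2)² + (3−13)² + (1−12)² = 144 + 100 + 121 = 365
d²(W, Site 4) = (14−8)² + (3−2)² + (1−16)² = 36 + 1 + 225 = 262
d²(W, Site 5) = (14−1)² + (3−0)² + (1−9)² = 169 + 9 + 64 = 242
d²(W, Site 6) = (14−18)² + (3−2)² + (1−5)² = 16 + 1 + 16 = 33
d²(W, Site 7) = (14−0)² + (3−6)² + (1−18)² = 196 + 9 + 289 = 494
d²(W, Site 8) = (14−4)² + (3−14)² + (1−8)² = 100 + 121 + 49 = 270
The smallest is to Site 6, so W lies in the Voronoi region of Site 6.

Site 6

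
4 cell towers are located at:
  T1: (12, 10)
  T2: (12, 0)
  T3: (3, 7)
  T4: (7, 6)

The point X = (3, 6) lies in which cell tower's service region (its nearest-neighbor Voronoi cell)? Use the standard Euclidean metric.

Since √ is increasing, it suffices to compare squared distances:
|XT1|² = 81 + 16 = 97
|XT2|² = 81 + 36 = 117
|XT3|² = 0 + 1 = 1
|XT4|² = 16 + 0 = 16
Minimum is at T3.

T3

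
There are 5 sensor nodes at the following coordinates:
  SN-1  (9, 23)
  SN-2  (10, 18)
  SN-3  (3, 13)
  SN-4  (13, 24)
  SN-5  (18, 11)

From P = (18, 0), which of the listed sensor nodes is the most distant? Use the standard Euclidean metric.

Compare squared distances (the ordering matches that of the actual distances):
d²(P, SN-1) = (18−9)² + (0−23)² = 81 + 529 = 610
d²(P, SN-2) = (18−10)² + (0−18)² = 64 + 324 = 388
d²(P, SN-3) = (18−3)² + (0−13)² = 225 + 169 = 394
d²(P, SN-4) = (18−13)² + (0−24)² = 25 + 576 = 601
d²(P, SN-5) = (18−18)² + (0−11)² = 0 + 121 = 121
The largest is to SN-1.

SN-1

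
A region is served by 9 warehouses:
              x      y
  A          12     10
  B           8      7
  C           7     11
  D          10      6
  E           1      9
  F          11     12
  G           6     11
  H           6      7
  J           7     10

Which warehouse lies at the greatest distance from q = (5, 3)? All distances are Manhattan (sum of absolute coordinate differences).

F

d(q,A) = |5−12| + |3−10| = 7 + 7 = 14
d(q,B) = |5−8| + |3−7| = 3 + 4 = 7
d(q,C) = |5−7| + |3−11| = 2 + 8 = 10
d(q,D) = |5−10| + |3−6| = 5 + 3 = 8
d(q,E) = |5−1| + |3−9| = 4 + 6 = 10
d(q,F) = |5−11| + |3−12| = 6 + 9 = 15
d(q,G) = |5−6| + |3−11| = 1 + 8 = 9
d(q,H) = |5−6| + |3−7| = 1 + 4 = 5
d(q,J) = |5−7| + |3−10| = 2 + 7 = 9
The largest is to F.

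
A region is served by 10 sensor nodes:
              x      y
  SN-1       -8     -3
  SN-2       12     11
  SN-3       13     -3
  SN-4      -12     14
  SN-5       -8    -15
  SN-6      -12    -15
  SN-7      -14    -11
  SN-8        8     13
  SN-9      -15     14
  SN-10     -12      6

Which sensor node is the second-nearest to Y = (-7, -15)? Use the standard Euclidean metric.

SN-6

Compare squared distances (the ordering matches that of the actual distances):
d²(Y, SN-1) = 1 + 144 = 145
d²(Y, SN-2) = 361 + 676 = 1037
d²(Y, SN-3) = 400 + 144 = 544
d²(Y, SN-4) = 25 + 841 = 866
d²(Y, SN-5) = 1 + 0 = 1
d²(Y, SN-6) = 25 + 0 = 25
d²(Y, SN-7) = 49 + 16 = 65
d²(Y, SN-8) = 225 + 784 = 1009
d²(Y, SN-9) = 64 + 841 = 905
d²(Y, SN-10) = 25 + 441 = 466
Sorted ascending: SN-5, SN-6, SN-7, … — the second-nearest is SN-6.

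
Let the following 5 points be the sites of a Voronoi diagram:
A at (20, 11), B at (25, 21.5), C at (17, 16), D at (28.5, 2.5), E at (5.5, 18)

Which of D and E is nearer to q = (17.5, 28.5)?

E

Compare squared distances:
|qD|² = (17.5−28.5)² + (28.5−2.5)² = 121 + 676 = 797
|qE|² = (17.5−5.5)² + (28.5−18)² = 144 + 110.25 = 254.25
797 > 254.25, so E is closer.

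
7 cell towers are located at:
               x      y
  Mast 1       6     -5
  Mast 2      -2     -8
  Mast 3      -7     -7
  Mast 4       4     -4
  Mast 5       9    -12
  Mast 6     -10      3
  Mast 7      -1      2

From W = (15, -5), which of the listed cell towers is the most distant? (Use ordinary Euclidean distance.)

Mast 6

Squared Euclidean distances:
d²(W, Mast 1) = (15−6)² + (-5−(-5))² = 81 + 0 = 81
d²(W, Mast 2) = (15−(-2))² + (-5−(-8))² = 289 + 9 = 298
d²(W, Mast 3) = (15−(-7))² + (-5−(-7))² = 484 + 4 = 488
d²(W, Mast 4) = (15−4)² + (-5−(-4))² = 121 + 1 = 122
d²(W, Mast 5) = (15−9)² + (-5−(-12))² = 36 + 49 = 85
d²(W, Mast 6) = (15−(-10))² + (-5−3)² = 625 + 64 = 689
d²(W, Mast 7) = (15−(-1))² + (-5−2)² = 256 + 49 = 305
The largest is to Mast 6.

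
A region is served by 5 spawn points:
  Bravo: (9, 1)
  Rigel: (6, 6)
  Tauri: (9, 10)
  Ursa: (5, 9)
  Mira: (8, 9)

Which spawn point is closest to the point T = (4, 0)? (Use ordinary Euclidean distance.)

Bravo

Squared Euclidean distances:
d²(T, Bravo) = (4−9)² + (0−1)² = 25 + 1 = 26
d²(T, Rigel) = (4−6)² + (0−6)² = 4 + 36 = 40
d²(T, Tauri) = (4−9)² + (0−10)² = 25 + 100 = 125
d²(T, Ursa) = (4−5)² + (0−9)² = 1 + 81 = 82
d²(T, Mira) = (4−8)² + (0−9)² = 16 + 81 = 97
The smallest is to Bravo, so T lies in the Voronoi region of Bravo.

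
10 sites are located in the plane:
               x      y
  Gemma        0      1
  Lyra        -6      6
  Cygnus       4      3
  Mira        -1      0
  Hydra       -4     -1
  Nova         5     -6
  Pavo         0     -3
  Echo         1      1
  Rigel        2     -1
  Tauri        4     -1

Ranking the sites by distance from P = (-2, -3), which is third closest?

Mira

Since √ is increasing, it suffices to compare squared distances:
d²(P, Gemma) = (-2−0)² + (-3−1)² = 4 + 16 = 20
d²(P, Lyra) = (-2−(-6))² + (-3−6)² = 16 + 81 = 97
d²(P, Cygnus) = (-2−4)² + (-3−3)² = 36 + 36 = 72
d²(P, Mira) = (-2−(-1))² + (-3−0)² = 1 + 9 = 10
d²(P, Hydra) = (-2−(-4))² + (-3−(-1))² = 4 + 4 = 8
d²(P, Nova) = (-2−5)² + (-3−(-6))² = 49 + 9 = 58
d²(P, Pavo) = (-2−0)² + (-3−(-3))² = 4 + 0 = 4
d²(P, Echo) = (-2−1)² + (-3−1)² = 9 + 16 = 25
d²(P, Rigel) = (-2−2)² + (-3−(-1))² = 16 + 4 = 20
d²(P, Tauri) = (-2−4)² + (-3−(-1))² = 36 + 4 = 40
Sorted ascending: Pavo, Hydra, Mira, Gemma, … — the third-nearest is Mira.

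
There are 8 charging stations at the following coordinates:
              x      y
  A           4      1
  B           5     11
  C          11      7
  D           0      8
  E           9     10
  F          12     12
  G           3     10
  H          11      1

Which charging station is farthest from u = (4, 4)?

Compare squared distances (the ordering matches that of the actual distances):
|uA|² = 0 + 9 = 9
|uB|² = 1 + 49 = 50
|uC|² = 49 + 9 = 58
|uD|² = 16 + 16 = 32
|uE|² = 25 + 36 = 61
|uF|² = 64 + 64 = 128
|uG|² = 1 + 36 = 37
|uH|² = 49 + 9 = 58
The largest is to F.

F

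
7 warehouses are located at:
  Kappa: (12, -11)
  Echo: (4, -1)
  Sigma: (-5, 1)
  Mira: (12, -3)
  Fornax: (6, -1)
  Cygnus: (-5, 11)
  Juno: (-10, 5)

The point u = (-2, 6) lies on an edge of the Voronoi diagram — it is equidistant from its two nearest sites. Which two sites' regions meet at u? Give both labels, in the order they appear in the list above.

Sigma and Cygnus

Squared distances from u to each site:
d²(u, Kappa) = (-2−12)² + (6−(-11))² = 196 + 289 = 485
d²(u, Echo) = (-2−4)² + (6−(-1))² = 36 + 49 = 85
d²(u, Sigma) = (-2−(-5))² + (6−1)² = 9 + 25 = 34
d²(u, Mira) = (-2−12)² + (6−(-3))² = 196 + 81 = 277
d²(u, Fornax) = (-2−6)² + (6−(-1))² = 64 + 49 = 113
d²(u, Cygnus) = (-2−(-5))² + (6−11)² = 9 + 25 = 34
d²(u, Juno) = (-2−(-10))² + (6−5)² = 64 + 1 = 65
u is equidistant from Sigma and Cygnus (both at squared distance 34), and every other site is strictly farther — so u lies on the Sigma–Cygnus Voronoi edge.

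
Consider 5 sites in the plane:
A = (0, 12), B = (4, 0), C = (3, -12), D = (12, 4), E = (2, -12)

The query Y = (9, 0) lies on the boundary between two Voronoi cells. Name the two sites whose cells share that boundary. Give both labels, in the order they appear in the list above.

B and D

Squared distances from Y to each site:
|YA|² = 81 + 144 = 225
|YB|² = 25 + 0 = 25
|YC|² = 36 + 144 = 180
|YD|² = 9 + 16 = 25
|YE|² = 49 + 144 = 193
Y is equidistant from B and D (both at squared distance 25), and every other site is strictly farther — so Y lies on the B–D Voronoi edge.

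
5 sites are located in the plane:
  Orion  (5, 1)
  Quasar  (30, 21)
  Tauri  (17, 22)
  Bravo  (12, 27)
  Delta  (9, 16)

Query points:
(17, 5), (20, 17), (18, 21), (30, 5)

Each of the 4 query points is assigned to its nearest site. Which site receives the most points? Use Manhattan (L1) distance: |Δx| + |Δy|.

(17, 5) — d to each: Orion:16, Quasar:29, Tauri:17, Bravo:27, Delta:19 → nearest is Orion
(20, 17) — d to each: Orion:31, Quasar:14, Tauri:8, Bravo:18, Delta:12 → nearest is Tauri
(18, 21) — d to each: Orion:33, Quasar:12, Tauri:2, Bravo:12, Delta:14 → nearest is Tauri
(30, 5) — d to each: Orion:29, Quasar:16, Tauri:30, Bravo:40, Delta:32 → nearest is Quasar
Tally — Orion:1, Quasar:1, Tauri:2. Tauri captures the most (2).

Tauri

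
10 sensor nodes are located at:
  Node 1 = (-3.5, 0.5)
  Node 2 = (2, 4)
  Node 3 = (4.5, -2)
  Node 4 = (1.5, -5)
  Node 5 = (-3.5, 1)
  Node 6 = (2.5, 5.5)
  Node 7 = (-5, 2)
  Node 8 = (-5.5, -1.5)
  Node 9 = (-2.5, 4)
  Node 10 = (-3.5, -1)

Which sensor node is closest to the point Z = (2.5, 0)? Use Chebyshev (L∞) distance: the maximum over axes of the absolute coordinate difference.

d(Z, Node 1) = max(6, 0.5) = 6
d(Z, Node 2) = max(0.5, 4) = 4
d(Z, Node 3) = max(2, 2) = 2
d(Z, Node 4) = max(1, 5) = 5
d(Z, Node 5) = max(6, 1) = 6
d(Z, Node 6) = max(0, 5.5) = 5.5
d(Z, Node 7) = max(7.5, 2) = 7.5
d(Z, Node 8) = max(8, 1.5) = 8
d(Z, Node 9) = max(5, 4) = 5
d(Z, Node 10) = max(6, 1) = 6
The smallest is to Node 3, so Z lies in the Voronoi region of Node 3.

Node 3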